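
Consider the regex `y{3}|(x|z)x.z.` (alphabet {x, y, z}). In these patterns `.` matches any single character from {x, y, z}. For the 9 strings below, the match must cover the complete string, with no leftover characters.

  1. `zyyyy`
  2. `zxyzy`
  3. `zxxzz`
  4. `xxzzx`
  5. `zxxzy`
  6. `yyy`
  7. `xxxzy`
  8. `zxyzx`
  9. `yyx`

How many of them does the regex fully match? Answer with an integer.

7

1. `zyyyy` → no match
2. `zxyzy` → match
3. `zxxzz` → match
4. `xxzzx` → match
5. `zxxzy` → match
6. `yyy` → match
7. `xxxzy` → match
8. `zxyzx` → match
9. `yyx` → no match
Total matched: 7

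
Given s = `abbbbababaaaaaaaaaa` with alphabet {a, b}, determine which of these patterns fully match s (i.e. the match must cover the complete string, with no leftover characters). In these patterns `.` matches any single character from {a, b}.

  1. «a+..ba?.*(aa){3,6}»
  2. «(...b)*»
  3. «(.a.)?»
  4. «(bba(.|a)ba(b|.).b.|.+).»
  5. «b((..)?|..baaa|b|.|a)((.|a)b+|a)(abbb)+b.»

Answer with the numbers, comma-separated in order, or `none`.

1, 4

1 → match
2 → no match
3 → no match
4 → match
5 → no match — must start with `b`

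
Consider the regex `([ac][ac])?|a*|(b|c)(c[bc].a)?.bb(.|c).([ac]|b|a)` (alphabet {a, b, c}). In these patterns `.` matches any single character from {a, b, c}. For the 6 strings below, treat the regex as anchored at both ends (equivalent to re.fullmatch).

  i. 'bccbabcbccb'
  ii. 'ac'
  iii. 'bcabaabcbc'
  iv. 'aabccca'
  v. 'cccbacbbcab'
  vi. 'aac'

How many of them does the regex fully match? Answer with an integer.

i. 'bccbabcbccb' → no match
ii. 'ac' → match
iii. 'bcabaabcbc' → no match
iv. 'aabccca' → no match
v. 'cccbacbbcab' → match
vi. 'aac' → no match
Total matched: 2

2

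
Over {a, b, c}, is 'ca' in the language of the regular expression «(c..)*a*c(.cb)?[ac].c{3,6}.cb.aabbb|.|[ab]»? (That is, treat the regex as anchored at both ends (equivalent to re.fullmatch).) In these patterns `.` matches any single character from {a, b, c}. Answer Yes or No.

No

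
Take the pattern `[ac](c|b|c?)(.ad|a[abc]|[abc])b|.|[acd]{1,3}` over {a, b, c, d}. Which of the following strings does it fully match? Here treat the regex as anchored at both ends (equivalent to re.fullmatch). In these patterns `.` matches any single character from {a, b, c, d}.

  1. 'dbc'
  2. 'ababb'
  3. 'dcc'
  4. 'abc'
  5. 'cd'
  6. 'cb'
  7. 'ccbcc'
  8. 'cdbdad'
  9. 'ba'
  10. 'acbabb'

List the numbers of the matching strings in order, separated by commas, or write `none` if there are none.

2, 3, 5

1 → no match
2 → match
3 → match
4 → no match
5 → match
6 → no match
7 → no match
8 → no match
9 → no match
10 → no match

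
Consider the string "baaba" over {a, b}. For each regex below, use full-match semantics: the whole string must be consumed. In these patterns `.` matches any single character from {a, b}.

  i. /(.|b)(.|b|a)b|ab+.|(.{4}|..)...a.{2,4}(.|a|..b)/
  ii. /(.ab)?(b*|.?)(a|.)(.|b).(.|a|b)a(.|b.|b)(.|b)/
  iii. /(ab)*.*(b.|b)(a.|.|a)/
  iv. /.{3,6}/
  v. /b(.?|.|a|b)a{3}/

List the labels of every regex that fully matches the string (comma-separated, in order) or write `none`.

iii, iv

i → no match
ii → no match
iii → match
iv → match
v → no match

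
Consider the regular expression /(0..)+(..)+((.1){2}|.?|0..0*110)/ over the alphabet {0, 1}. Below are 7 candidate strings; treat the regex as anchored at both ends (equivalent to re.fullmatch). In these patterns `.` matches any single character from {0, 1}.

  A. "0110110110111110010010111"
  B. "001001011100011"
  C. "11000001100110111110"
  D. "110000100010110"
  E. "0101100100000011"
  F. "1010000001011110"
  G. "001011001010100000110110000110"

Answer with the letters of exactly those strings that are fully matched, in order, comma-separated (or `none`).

A → match
B → match
C → no match — must start with "0"
D → no match — must start with "0"
E → match
F → no match — must start with "0"
G → match

A, B, E, G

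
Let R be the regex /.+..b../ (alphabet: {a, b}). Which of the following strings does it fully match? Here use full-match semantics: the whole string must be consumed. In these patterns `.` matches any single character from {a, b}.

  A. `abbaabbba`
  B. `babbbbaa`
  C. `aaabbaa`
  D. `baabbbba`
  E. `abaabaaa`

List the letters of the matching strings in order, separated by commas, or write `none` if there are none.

A, B, C, D

A. `abbaabbba` → match
B. `babbbbaa` → match
C. `aaabbaa` → match
D. `baabbbba` → match
E. `abaabaaa` → no match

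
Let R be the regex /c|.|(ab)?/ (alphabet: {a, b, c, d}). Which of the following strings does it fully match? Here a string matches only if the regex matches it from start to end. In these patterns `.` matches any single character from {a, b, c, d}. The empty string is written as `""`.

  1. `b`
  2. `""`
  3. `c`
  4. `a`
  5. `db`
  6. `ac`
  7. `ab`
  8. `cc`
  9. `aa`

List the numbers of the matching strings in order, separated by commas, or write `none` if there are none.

1 → match
2 → match
3 → match
4 → match
5 → no match
6 → no match
7 → match
8 → no match
9 → no match

1, 2, 3, 4, 7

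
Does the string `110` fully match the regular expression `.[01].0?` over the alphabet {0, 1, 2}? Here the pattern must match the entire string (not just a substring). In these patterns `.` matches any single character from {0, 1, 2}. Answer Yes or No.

Yes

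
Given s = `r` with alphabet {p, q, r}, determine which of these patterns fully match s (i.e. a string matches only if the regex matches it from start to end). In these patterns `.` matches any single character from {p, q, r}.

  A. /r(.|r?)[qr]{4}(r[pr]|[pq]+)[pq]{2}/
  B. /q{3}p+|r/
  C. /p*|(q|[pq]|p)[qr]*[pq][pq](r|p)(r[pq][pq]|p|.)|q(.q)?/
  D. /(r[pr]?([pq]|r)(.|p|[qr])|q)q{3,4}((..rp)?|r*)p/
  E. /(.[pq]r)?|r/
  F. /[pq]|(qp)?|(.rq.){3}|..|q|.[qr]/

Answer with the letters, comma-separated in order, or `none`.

B, E

A → no match
B → match
C → no match
D → no match — must end with `p`
E → match
F → no match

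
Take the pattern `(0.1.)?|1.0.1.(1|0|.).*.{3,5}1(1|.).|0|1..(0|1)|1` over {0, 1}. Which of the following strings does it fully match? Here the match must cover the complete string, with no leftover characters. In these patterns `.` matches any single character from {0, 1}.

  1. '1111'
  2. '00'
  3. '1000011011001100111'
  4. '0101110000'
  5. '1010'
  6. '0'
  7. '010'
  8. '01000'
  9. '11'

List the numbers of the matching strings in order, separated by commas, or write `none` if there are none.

1, 5, 6

1. '1111' → match
2. '00' → no match
3 → no match
4. '0101110000' → no match
5. '1010' → match
6. '0' → match
7. '010' → no match
8. '01000' → no match
9. '11' → no match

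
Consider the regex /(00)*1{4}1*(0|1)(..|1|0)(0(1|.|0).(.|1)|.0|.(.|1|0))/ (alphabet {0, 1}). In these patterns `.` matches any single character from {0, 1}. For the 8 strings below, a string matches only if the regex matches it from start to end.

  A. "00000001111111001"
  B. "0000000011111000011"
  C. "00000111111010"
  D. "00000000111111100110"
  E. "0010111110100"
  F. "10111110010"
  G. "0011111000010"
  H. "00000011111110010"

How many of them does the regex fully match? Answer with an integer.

A → no match
B → match
C → no match
D → match
E → no match
F. "10111110010" → no match
G → match
H → match
Total matched: 4

4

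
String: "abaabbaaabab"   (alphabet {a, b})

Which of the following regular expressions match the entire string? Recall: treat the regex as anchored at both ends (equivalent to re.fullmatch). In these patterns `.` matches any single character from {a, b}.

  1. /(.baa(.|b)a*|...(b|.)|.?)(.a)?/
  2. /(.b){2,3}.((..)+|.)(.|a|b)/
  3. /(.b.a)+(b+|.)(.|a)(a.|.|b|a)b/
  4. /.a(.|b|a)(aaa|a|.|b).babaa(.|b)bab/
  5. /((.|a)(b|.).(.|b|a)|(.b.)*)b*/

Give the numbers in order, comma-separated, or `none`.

3

1 → no match
2 → no match
3 → match
4 → no match
5 → no match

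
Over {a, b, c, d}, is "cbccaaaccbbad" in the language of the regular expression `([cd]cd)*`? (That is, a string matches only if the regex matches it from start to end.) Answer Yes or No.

No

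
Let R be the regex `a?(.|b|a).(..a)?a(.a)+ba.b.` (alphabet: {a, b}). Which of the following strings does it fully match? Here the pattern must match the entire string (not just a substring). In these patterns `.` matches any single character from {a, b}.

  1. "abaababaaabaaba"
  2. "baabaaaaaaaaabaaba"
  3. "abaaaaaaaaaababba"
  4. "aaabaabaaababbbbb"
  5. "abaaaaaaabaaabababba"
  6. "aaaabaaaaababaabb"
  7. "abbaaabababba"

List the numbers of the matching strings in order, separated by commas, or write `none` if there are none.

1, 2, 3, 5, 6, 7

1 → match
2 → match
3 → match
4 → no match
5 → match
6 → match
7 → match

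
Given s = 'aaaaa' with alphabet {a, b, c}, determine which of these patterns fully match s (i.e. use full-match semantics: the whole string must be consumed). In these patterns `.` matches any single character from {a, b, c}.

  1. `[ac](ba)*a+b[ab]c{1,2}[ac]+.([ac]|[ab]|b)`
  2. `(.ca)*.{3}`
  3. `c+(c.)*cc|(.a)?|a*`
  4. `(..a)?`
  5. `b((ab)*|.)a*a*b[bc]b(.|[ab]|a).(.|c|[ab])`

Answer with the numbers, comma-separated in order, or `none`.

1 → no match
2 → no match
3 → match
4 → no match
5 → no match — must start with 'b'

3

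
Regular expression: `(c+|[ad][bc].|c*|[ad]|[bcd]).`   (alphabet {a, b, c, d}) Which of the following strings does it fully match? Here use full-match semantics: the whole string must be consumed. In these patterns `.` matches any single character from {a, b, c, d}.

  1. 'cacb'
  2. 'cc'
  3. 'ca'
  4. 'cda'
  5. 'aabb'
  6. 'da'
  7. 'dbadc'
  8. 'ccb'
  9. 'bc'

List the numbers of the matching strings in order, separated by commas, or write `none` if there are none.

1. 'cacb' → no match
2. 'cc' → match
3. 'ca' → match
4. 'cda' → no match
5. 'aabb' → no match
6. 'da' → match
7. 'dbadc' → no match
8. 'ccb' → match
9. 'bc' → match

2, 3, 6, 8, 9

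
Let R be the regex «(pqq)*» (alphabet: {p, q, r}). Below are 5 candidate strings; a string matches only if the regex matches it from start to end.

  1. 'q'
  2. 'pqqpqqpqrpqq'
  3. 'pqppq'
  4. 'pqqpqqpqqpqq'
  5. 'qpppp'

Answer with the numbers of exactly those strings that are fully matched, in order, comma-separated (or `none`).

4

1 → no match
2 → no match
3 → no match
4 → match
5 → no match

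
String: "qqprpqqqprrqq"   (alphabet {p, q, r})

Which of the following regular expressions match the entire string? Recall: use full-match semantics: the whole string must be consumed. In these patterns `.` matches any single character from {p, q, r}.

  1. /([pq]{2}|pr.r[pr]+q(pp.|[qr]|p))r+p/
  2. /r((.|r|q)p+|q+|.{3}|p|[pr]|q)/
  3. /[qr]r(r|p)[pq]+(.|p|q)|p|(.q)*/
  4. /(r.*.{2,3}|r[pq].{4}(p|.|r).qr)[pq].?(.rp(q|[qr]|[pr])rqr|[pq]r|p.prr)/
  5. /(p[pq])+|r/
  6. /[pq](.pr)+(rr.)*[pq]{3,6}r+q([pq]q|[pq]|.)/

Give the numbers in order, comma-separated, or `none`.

6

1 → no match — must end with "rp"
2 → no match — must start with "r"
3 → no match
4 → no match — must start with "r"
5 → no match
6 → match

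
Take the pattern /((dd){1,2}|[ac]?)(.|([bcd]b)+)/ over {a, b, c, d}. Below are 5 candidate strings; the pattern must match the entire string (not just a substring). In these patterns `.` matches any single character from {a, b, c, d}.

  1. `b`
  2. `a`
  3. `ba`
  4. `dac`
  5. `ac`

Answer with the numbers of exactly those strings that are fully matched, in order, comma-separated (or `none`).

1, 2, 5

1 → match
2 → match
3 → no match
4 → no match
5 → match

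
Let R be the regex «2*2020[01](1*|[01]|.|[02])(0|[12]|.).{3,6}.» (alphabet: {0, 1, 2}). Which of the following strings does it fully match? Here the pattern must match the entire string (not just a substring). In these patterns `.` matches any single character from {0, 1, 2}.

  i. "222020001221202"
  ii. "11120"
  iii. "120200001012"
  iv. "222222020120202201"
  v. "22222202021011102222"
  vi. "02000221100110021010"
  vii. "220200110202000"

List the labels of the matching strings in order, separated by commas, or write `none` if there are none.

i → match
ii → no match
iii → no match
iv → match
v → no match
vi → no match
vii → match

i, iv, vii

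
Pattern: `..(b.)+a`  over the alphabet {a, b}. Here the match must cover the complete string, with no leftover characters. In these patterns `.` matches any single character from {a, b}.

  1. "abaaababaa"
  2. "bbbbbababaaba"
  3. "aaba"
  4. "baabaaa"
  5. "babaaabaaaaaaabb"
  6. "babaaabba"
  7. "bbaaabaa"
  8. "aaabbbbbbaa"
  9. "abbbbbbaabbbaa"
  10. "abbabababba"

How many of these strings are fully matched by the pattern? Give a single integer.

1. "abaaababaa" → no match
2 → no match
3. "aaba" → no match
4. "baabaaa" → no match
5 → no match — must end with "a"
6. "babaaabba" → no match
7. "bbaaabaa" → no match
8. "aaabbbbbbaa" → no match
9 → no match
10. "abbabababba" → match
Total matched: 1

1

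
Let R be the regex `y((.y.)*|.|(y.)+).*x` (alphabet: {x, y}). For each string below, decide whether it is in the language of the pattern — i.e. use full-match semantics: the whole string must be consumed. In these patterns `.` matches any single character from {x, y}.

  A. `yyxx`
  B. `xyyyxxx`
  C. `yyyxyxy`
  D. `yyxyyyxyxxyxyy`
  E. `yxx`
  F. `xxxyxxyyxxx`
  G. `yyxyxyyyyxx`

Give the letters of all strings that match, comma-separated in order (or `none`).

A, E, G

A → match
B → no match — must start with `y`
C → no match — must end with `x`
D → no match — must end with `x`
E → match
F → no match — must start with `y`
G → match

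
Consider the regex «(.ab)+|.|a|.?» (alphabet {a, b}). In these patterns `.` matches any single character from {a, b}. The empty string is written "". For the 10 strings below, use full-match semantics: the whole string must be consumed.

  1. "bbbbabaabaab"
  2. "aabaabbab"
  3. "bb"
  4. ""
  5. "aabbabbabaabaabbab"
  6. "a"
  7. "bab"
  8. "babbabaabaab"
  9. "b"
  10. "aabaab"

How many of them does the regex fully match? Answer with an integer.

1 → no match
2 → match
3 → no match
4 → match
5 → match
6 → match
7 → match
8 → match
9 → match
10 → match
Total matched: 8

8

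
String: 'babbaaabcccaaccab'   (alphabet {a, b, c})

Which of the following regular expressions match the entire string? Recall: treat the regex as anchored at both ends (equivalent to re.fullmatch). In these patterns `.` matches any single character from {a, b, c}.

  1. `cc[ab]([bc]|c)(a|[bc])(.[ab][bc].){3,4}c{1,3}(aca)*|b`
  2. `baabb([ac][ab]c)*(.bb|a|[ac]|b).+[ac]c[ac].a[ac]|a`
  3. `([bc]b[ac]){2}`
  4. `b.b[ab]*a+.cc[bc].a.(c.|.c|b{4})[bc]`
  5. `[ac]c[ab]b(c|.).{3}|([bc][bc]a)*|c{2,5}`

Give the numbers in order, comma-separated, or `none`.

4

1 → no match
2 → no match
3 → no match
4 → match
5 → no match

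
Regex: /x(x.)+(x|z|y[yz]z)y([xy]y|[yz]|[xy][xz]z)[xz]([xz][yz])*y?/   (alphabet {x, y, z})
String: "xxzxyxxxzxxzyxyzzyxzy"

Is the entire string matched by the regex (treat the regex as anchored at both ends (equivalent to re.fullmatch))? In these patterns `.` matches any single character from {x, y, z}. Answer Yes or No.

Yes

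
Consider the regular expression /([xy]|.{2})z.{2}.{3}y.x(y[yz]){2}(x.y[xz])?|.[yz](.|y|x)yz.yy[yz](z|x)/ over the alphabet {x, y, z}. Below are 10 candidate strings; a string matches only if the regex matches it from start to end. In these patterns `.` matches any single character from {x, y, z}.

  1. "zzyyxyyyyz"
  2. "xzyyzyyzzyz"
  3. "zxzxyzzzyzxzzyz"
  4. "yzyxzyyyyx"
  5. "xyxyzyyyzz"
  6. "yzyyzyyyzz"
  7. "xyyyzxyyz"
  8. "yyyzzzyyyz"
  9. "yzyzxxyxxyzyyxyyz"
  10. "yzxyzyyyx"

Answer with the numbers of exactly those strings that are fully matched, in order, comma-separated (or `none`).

5, 6

1. "zzyyxyyyyz" → no match
2. "xzyyzyyzzyz" → no match
3 → no match
4. "yzyxzyyyyx" → no match
5. "xyxyzyyyzz" → match
6. "yzyyzyyyzz" → match
7. "xyyyzxyyz" → no match
8. "yyyzzzyyyz" → no match
9 → no match
10. "yzxyzyyyx" → no match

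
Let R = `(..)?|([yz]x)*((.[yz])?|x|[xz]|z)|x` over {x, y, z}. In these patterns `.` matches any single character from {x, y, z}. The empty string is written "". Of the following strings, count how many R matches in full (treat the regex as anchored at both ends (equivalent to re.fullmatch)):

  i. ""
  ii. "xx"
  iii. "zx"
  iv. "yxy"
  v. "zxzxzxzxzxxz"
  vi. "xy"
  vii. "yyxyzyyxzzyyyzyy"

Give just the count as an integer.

5

i → match
ii → match
iii → match
iv → no match
v → match
vi → match
vii → no match
Total matched: 5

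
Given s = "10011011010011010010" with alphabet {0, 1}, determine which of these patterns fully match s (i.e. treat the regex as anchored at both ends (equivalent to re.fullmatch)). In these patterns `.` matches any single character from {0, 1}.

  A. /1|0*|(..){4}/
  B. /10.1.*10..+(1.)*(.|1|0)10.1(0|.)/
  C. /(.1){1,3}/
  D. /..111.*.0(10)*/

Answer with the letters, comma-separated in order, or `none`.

A → no match
B → match
C → no match — must end with "1"
D → no match

B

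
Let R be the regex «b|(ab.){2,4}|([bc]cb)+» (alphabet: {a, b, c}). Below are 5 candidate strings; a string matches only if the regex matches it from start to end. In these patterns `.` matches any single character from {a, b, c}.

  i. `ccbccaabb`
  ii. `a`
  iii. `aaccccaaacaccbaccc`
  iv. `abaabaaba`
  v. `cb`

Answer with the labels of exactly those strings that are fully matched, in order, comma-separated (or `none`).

iv

i → no match
ii → no match
iii → no match
iv → match
v → no match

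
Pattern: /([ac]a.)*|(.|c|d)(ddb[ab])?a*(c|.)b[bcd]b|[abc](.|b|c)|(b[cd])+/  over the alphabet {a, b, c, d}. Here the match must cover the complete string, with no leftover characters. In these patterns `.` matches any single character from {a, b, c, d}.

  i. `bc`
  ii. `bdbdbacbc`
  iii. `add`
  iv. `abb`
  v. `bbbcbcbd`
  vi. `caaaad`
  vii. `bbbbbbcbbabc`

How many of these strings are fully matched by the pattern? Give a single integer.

2

i. `bc` → match
ii. `bdbdbacbc` → no match
iii. `add` → no match
iv. `abb` → no match
v. `bbbcbcbd` → no match
vi. `caaaad` → match
vii. `bbbbbbcbbabc` → no match
Total matched: 2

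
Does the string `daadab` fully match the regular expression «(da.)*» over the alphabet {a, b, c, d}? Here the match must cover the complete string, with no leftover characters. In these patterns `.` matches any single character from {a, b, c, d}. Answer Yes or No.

Yes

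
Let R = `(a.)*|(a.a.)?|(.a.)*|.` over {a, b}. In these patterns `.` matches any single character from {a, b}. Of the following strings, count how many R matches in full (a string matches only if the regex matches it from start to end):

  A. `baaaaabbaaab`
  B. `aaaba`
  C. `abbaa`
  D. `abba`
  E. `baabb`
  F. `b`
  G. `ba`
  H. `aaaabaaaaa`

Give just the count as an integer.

1

A. `baaaaabbaaab` → no match
B. `aaaba` → no match
C. `abbaa` → no match
D. `abba` → no match
E. `baabb` → no match
F. `b` → match
G. `ba` → no match
H. `aaaabaaaaa` → no match
Total matched: 1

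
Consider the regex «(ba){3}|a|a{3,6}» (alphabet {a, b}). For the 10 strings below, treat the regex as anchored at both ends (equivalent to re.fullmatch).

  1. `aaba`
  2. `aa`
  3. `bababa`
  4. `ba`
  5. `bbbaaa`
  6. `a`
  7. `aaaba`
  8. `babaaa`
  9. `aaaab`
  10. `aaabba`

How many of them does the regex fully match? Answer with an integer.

2

1 → no match
2 → no match
3 → match
4 → no match
5 → no match
6 → match
7 → no match
8 → no match
9 → no match
10 → no match
Total matched: 2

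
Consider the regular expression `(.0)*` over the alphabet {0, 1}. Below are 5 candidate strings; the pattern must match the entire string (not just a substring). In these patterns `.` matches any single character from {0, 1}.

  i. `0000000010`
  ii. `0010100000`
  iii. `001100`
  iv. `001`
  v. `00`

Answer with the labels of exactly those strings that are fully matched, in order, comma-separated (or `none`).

i → match
ii → match
iii → no match
iv → no match
v → match

i, ii, v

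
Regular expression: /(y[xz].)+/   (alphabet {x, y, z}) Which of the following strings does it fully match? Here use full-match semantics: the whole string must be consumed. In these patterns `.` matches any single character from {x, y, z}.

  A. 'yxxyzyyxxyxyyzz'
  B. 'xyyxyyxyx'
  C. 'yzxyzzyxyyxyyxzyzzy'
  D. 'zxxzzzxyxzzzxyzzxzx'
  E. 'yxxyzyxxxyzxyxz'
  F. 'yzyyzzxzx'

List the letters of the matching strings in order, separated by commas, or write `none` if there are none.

A → match
B → no match — must start with 'y'
C → no match
D → no match — must start with 'y'
E → no match
F → no match

A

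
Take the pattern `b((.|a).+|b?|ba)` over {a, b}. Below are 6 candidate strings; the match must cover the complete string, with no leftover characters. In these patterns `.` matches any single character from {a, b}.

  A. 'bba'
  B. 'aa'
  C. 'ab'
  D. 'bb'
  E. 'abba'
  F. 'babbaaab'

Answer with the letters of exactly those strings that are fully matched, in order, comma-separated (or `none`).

A, D, F

A. 'bba' → match
B. 'aa' → no match — must start with 'b'
C. 'ab' → no match — must start with 'b'
D. 'bb' → match
E. 'abba' → no match — must start with 'b'
F. 'babbaaab' → match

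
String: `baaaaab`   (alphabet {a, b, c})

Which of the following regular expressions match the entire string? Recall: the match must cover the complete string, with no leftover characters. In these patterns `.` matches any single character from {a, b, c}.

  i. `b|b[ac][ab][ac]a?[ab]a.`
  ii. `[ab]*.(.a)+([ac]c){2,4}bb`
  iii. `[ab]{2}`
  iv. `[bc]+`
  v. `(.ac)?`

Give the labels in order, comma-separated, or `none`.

i → match
ii → no match — must end with `cbb`
iii → no match
iv → no match
v → no match

i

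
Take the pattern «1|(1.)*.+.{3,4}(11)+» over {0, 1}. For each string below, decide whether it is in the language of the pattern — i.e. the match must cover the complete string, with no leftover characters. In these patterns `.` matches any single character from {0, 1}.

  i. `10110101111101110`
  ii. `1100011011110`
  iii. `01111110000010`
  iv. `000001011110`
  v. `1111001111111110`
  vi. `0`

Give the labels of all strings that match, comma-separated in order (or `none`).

i → no match
ii → no match
iii → no match
iv → no match
v → no match
vi → no match

none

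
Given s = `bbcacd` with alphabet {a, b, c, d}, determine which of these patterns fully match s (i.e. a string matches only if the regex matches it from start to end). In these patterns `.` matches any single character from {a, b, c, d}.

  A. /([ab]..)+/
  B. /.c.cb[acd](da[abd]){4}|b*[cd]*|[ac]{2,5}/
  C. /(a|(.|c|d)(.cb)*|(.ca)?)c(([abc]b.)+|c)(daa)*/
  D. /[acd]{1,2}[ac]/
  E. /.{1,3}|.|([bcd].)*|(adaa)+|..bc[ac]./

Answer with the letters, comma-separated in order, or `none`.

A, E

A → match
B → no match
C → no match
D → no match
E → match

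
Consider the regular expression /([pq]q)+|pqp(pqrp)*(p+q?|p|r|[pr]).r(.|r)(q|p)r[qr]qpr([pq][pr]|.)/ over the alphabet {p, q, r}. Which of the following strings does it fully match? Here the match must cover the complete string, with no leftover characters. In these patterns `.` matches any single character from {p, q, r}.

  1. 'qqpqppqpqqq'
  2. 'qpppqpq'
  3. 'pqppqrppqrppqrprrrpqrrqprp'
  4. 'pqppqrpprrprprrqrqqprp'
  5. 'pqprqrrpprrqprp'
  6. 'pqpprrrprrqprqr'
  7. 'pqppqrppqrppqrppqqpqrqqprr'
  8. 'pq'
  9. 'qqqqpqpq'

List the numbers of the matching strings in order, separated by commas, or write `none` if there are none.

3, 6, 8, 9

1. 'qqpqppqpqqq' → no match
2. 'qpppqpq' → no match
3 → match
4 → no match
5 → no match
6 → match
7 → no match
8. 'pq' → match
9. 'qqqqpqpq' → match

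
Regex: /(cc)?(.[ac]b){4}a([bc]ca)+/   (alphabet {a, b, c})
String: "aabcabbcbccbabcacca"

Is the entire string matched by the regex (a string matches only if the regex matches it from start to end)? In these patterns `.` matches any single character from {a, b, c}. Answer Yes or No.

Yes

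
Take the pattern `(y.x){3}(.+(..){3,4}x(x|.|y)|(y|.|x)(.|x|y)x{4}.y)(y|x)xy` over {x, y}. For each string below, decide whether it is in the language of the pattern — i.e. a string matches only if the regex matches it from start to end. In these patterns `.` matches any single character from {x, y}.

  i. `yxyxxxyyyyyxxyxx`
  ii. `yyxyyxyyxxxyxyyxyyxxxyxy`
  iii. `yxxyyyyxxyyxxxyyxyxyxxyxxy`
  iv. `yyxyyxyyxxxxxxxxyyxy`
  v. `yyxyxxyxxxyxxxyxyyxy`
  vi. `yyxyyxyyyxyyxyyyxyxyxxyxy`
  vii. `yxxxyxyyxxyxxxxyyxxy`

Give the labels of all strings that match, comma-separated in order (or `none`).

ii, iv

i → no match — must end with `xy`
ii → match
iii → no match
iv → match
v → no match
vi → no match
vii → no match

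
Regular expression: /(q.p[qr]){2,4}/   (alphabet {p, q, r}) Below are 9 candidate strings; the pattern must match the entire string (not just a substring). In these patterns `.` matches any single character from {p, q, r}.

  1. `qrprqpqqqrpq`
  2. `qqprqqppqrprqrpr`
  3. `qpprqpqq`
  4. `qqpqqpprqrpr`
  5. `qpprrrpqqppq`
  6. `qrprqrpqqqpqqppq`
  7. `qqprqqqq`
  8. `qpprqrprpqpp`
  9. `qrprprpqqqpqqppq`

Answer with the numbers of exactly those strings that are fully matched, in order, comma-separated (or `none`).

4, 6

1 → no match
2 → no match
3 → no match
4 → match
5 → no match
6 → match
7 → no match
8 → no match
9 → no match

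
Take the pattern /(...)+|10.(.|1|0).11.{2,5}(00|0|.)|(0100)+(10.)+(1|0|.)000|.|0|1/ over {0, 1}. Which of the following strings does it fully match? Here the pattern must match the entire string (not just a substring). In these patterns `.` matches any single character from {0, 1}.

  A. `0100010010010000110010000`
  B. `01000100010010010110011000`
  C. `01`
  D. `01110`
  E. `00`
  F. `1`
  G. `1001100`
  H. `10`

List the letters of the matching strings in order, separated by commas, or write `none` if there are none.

A → no match
B → no match
C → no match
D → no match
E → no match
F → match
G → no match
H → no match

F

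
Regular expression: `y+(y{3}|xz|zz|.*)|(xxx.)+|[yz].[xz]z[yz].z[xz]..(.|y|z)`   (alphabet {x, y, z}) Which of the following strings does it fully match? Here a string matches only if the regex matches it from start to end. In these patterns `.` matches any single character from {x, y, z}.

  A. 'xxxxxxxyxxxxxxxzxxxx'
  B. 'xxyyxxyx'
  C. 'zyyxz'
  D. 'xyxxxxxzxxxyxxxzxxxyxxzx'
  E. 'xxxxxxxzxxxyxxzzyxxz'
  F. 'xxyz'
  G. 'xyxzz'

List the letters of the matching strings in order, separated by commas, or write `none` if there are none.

A → match
B → no match
C → no match
D → no match
E → no match
F → no match
G → no match

A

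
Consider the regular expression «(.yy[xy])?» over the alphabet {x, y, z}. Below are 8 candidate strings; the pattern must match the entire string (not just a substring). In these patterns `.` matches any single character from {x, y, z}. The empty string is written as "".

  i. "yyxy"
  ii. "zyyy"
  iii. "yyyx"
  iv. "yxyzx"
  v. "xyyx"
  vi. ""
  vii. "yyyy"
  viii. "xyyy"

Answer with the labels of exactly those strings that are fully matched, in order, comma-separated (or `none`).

i → no match
ii → match
iii → match
iv → no match
v → match
vi → match
vii → match
viii → match

ii, iii, v, vi, vii, viii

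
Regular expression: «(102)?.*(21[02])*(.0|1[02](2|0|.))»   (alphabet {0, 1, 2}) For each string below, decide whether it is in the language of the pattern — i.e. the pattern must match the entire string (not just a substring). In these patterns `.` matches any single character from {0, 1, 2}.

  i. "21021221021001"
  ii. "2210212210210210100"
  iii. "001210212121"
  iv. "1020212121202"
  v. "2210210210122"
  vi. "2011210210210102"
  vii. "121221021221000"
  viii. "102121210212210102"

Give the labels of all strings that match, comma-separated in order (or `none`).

i → no match
ii → match
iii → match
iv → no match
v → match
vi → match
vii → match
viii → match

ii, iii, v, vi, vii, viii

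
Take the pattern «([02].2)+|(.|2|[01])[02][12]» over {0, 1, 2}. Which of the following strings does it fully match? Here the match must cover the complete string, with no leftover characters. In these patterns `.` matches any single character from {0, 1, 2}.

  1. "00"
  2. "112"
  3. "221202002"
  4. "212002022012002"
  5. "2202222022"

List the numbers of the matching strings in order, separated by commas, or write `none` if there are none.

1 → no match
2 → no match
3 → no match
4 → match
5 → no match

4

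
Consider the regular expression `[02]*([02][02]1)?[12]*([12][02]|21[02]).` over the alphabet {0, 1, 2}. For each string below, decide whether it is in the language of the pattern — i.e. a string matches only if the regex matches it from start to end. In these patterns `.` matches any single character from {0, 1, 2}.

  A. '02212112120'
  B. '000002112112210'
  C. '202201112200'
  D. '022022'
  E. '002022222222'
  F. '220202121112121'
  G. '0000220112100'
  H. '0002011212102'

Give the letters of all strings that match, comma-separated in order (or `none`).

A. '02212112120' → match
B → no match
C. '202201112200' → match
D. '022022' → no match
E. '002022222222' → match
F → match
G → match
H → match

A, C, E, F, G, H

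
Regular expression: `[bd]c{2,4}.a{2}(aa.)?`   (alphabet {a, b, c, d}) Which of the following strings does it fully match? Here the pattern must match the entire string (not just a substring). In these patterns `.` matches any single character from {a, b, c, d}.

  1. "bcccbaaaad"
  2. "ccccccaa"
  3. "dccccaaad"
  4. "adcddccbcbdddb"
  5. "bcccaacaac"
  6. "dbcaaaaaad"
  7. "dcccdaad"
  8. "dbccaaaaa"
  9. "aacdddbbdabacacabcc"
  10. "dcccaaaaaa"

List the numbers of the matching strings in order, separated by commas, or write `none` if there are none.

1 → match
2 → no match
3 → no match
4 → no match
5 → no match
6 → no match
7 → no match
8 → no match
9 → no match
10 → match

1, 10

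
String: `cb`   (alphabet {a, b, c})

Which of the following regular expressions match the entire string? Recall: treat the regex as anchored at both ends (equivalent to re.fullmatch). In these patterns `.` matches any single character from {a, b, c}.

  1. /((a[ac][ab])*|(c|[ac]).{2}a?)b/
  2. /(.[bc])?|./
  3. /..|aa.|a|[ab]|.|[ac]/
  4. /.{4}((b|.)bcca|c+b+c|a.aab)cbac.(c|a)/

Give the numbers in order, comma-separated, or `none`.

1 → no match
2 → match
3 → match
4 → no match

2, 3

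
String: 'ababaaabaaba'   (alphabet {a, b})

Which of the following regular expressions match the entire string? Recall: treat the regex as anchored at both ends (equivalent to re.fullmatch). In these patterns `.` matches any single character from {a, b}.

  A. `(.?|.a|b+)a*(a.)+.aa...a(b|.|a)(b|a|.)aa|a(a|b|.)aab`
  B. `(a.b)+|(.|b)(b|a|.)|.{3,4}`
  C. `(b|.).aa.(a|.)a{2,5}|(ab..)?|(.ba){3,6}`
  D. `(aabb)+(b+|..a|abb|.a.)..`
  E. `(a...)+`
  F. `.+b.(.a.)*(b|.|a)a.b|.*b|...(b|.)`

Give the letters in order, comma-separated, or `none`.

E

A → no match
B → no match
C → no match
D → no match — must start with 'aabb'
E → match
F → no match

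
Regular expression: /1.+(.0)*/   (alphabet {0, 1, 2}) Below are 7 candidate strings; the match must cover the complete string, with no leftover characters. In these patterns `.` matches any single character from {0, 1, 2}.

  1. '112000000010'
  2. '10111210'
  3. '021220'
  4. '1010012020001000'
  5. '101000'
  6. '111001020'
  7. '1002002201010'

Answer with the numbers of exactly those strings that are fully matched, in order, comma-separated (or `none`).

1 → match
2 → match
3 → no match — must start with '1'
4 → match
5 → match
6 → match
7 → match

1, 2, 4, 5, 6, 7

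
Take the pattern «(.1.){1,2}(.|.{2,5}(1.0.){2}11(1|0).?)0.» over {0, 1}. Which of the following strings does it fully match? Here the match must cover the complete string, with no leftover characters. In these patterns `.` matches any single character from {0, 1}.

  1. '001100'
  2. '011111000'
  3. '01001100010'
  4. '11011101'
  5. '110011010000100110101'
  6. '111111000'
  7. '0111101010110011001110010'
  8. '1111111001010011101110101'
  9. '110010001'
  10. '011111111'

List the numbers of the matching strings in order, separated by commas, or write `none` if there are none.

1. '001100' → no match
2. '011111000' → match
3. '01001100010' → no match
4. '11011101' → no match
5 → no match
6. '111111000' → match
7 → no match
8 → match
9. '110010001' → match
10. '011111111' → no match

2, 6, 8, 9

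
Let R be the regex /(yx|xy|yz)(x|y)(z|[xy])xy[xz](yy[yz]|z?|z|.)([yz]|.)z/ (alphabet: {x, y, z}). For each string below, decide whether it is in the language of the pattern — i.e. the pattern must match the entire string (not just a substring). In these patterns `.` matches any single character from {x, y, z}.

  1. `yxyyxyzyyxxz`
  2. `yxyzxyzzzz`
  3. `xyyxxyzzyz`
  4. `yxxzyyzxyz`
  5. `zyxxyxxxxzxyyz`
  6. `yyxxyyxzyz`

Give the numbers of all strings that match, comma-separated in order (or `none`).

2, 3

1 → no match
2 → match
3 → match
4 → no match
5 → no match
6 → no match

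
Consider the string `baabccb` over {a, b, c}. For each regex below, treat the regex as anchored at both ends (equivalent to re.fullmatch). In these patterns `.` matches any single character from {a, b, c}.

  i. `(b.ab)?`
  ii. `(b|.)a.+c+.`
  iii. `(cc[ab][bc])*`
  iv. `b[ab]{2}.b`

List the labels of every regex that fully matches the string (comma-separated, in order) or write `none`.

i → no match
ii → match
iii → no match
iv → no match

ii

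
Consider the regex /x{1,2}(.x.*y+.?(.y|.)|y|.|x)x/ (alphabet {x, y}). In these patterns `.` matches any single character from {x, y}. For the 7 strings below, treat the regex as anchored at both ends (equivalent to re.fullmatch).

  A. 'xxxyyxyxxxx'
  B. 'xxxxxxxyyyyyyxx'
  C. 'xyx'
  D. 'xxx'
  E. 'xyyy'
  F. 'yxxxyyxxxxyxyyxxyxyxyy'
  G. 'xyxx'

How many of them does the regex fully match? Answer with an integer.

3

A. 'xxxyyxyxxxx' → no match
B → match
C. 'xyx' → match
D. 'xxx' → match
E. 'xyyy' → no match — must end with 'x'
F → no match — must start with 'x'
G. 'xyxx' → no match
Total matched: 3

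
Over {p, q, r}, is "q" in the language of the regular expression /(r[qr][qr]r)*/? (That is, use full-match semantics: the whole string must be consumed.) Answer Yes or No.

No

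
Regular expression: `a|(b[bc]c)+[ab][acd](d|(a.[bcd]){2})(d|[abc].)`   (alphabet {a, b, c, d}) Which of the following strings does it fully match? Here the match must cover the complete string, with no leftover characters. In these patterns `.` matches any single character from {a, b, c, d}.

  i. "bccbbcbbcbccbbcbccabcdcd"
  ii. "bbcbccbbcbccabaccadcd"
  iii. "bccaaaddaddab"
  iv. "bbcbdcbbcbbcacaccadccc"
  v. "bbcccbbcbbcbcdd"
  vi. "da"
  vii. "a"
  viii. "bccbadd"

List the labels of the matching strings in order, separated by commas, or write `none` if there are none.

iii, vii, viii

i → no match
ii → no match
iii → match
iv → no match
v → no match
vi → no match
vii → match
viii → match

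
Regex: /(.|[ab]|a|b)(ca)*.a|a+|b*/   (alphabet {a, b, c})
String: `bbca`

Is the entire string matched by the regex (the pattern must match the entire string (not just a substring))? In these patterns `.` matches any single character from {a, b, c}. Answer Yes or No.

No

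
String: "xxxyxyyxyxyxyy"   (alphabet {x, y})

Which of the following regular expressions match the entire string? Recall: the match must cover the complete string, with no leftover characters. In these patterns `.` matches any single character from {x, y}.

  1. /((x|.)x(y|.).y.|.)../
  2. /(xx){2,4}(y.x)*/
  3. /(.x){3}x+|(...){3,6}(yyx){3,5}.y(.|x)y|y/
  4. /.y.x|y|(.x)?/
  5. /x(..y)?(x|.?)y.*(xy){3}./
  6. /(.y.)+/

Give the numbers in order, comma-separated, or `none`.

5

1 → no match
2 → no match
3 → no match
4 → no match
5 → match
6 → no match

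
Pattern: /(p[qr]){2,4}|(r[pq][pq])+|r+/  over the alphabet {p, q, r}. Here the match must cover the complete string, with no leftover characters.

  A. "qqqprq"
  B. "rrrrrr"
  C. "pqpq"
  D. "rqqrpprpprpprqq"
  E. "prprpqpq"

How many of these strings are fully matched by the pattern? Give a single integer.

A → no match
B → match
C → match
D → match
E → match
Total matched: 4

4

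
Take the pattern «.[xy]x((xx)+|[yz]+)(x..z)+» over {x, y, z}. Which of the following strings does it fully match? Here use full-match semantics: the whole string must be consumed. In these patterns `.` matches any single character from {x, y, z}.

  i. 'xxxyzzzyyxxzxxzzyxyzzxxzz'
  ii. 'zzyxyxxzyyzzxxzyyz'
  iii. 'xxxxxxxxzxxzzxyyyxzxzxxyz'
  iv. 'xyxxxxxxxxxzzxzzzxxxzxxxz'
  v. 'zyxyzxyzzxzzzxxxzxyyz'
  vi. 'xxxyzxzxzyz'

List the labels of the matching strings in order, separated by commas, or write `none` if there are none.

iv, v

i → no match
ii → no match
iii → no match
iv → match
v → match
vi → no match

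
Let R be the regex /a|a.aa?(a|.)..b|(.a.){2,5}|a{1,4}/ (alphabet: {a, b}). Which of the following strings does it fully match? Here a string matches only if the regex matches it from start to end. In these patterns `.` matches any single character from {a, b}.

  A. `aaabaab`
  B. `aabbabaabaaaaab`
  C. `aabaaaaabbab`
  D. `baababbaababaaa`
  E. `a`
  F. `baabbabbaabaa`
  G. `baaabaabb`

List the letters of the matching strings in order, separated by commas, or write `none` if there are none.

A, B, C, D, E

A → match
B → match
C → match
D → match
E → match
F → no match
G → no match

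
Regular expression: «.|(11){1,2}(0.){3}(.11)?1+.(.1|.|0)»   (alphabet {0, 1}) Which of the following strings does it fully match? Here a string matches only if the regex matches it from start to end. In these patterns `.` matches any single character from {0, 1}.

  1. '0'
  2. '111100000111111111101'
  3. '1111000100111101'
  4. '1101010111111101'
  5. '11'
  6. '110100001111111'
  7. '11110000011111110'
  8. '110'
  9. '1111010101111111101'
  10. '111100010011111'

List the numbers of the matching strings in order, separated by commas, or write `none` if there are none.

1, 2, 3, 4, 6, 7, 9, 10

1 → match
2 → match
3 → match
4 → match
5 → no match
6 → match
7 → match
8 → no match
9 → match
10 → match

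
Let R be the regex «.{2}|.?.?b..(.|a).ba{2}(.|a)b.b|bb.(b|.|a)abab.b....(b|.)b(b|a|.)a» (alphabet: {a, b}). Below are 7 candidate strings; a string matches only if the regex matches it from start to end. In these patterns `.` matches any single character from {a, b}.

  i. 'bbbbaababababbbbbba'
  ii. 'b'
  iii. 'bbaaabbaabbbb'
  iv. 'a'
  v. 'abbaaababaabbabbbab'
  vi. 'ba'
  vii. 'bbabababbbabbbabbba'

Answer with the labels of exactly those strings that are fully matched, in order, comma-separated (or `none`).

iii, vi

i → no match
ii → no match
iii → match
iv → no match
v → no match
vi → match
vii → no match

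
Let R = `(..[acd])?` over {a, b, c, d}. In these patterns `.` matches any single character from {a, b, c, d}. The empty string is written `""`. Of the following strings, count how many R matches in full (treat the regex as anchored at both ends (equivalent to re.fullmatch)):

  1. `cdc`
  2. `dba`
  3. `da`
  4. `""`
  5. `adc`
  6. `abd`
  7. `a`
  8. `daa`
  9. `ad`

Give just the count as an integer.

6

1 → match
2 → match
3 → no match
4 → match
5 → match
6 → match
7 → no match
8 → match
9 → no match
Total matched: 6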